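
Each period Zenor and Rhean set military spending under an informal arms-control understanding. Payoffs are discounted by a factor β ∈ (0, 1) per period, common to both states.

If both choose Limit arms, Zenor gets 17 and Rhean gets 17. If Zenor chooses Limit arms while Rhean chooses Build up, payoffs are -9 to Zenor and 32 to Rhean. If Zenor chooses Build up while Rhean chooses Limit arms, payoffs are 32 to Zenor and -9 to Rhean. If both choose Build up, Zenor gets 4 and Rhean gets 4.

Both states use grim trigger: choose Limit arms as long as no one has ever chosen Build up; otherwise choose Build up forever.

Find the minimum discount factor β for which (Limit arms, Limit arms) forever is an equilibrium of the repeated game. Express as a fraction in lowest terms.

15/28

Cooperation forever yields 17 each period: 17/(1−β).
Deviating yields 32 once, then 4 forever: 32 + 4β/(1−β).
No profitable deviation requires 17/(1−β) ≥ 32 + 4β/(1−β).
Multiplying by (1−β): 17 ≥ 32(1−β) + 4β = 32 − 28β.
So 28β ≥ 15, i.e. β ≥ 15/28.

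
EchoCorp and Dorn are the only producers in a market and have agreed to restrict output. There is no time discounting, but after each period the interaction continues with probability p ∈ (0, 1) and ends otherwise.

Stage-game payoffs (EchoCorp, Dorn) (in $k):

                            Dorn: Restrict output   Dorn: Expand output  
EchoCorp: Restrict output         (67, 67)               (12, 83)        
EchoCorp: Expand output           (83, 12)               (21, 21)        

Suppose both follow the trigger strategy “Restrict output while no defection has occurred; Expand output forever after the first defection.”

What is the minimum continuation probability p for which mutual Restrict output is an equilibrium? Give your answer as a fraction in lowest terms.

With no time discounting, the continuation probability p plays the role of the discount factor.
Grim-trigger IC: 67/(1−p) ≥ 83 + 21p/(1−p) ⇒ p ≥ (83−67)/(83−21) = 8/31.

8/31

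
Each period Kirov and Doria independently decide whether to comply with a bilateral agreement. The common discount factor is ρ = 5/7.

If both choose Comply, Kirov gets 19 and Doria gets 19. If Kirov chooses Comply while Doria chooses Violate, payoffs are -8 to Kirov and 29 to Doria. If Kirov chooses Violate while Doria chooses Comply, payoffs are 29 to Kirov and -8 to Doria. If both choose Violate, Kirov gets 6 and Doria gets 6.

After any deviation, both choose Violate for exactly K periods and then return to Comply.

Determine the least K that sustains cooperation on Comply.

IC: ρ(1−ρ^K)/(1−ρ) ≥ (29−19)/(19−6) = 10/13.
With ρ = 5/7: need 1 − ρ^K ≥ 10/13·(1−5/7)/(5/7), i.e. ρ^K ≤ 0.6923.
Since (5/7)^1 = 0.7143 and (5/7)^2 = 0.5102, the smallest such K is 2.

2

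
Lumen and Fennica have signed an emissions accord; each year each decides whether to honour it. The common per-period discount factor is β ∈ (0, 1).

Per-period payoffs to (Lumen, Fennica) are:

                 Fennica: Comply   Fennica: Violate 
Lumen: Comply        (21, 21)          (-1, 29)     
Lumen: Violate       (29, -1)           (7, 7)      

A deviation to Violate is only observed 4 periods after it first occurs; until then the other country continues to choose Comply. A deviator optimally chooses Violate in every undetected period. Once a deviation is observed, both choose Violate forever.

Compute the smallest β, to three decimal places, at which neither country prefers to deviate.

0.777

Deviating for the 4 undetected periods gains 29−21 = 8 per period over cooperation, then loses 21−7 = 14 per period forever once punishment starts.
Gain: 8(1 + β + … + β^3); loss: 14·β^4/(1−β).
No profitable deviation ⇔ 8(1−β^4) ≤ 14·β^4, i.e. β^4 ≥ 8/(8+14) = 4/11.
Hence β ≥ (4/11)^(1/4) ≈ 0.777.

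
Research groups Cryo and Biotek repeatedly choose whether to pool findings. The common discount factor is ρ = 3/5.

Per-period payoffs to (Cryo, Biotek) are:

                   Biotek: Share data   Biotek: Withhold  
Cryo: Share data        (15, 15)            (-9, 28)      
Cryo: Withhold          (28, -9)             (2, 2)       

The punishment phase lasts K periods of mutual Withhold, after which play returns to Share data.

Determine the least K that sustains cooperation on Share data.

Need Σ_{k=1}^{K} ρ^k ≥ (28−15)/(15−2) = 1.0000 at ρ = 3/5.
At K = 2 the sum is 0.9600 < 1.0000; at K = 3 it is 1.1760 ≥ 1.0000.
So the minimum punishment length is K = 3.

3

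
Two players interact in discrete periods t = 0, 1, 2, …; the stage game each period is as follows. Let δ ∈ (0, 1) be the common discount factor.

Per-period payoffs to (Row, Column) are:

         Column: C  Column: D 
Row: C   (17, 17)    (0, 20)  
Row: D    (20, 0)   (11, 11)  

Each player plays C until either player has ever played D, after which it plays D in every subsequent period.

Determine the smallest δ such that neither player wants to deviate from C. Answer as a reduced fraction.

Cooperation forever yields 17 each period: 17/(1−δ).
Deviating yields 20 once, then 11 forever: 20 + 11δ/(1−δ).
No profitable deviation requires 17/(1−δ) ≥ 20 + 11δ/(1−δ).
Multiplying by (1−δ): 17 ≥ 20(1−δ) + 11δ = 20 − 9δ.
So 9δ ≥ 3, i.e. δ ≥ 3/9 = 1/3.

1/3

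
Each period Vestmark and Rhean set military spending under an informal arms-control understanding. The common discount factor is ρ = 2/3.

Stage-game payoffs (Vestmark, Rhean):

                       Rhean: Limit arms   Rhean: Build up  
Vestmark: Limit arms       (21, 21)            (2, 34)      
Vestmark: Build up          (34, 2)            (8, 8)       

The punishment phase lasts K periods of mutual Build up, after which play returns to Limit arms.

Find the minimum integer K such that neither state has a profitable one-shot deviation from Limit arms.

Need Σ_{k=1}^{K} ρ^k ≥ (34−21)/(21−8) = 1.0000 at ρ = 2/3.
At K = 1 the sum is 0.6667 < 1.0000; at K = 2 it is 1.1111 ≥ 1.0000.
So the minimum punishment length is K = 2.

2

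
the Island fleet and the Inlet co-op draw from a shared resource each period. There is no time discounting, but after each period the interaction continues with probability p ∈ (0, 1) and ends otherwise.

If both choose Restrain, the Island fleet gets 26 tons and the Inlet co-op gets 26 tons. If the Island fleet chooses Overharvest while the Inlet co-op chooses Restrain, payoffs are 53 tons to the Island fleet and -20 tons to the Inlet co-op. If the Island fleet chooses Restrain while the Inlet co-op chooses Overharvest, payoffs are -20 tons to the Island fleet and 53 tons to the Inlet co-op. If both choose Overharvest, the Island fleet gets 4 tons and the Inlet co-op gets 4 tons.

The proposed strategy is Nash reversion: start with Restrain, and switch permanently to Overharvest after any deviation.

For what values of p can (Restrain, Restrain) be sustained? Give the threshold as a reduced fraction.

27/49

Expected cooperation value is 26 + p·26 + p²·26 + … = 26/(1−p); deviation gives 53 + p·4/(1−p).
26 ≥ 53(1−p) + 4p ⇒ 49p ≥ 27 ⇒ p ≥ 27/49.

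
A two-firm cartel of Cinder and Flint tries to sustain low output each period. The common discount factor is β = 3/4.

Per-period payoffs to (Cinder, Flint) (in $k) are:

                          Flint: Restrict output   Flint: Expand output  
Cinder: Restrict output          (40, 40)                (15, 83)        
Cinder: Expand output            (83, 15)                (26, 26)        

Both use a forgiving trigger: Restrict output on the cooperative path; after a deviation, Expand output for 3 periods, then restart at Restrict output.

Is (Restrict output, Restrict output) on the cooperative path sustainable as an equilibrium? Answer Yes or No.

No

Comparing payoff streams over the 4 periods until play realigns: cooperate → 40(1+β+…+β^3); deviate → 83 + 26(β+…+β^3).
Cooperation is sustained iff (40−26)(β+…+β^3) ≥ 83−40.
β+…+β^3 = 3/4·(1−(3/4)^3)/(1−3/4) = 1.7344, and (83−40)/(40−26) = 3.0714.
1.7344 < 3.0714, so cooperation is not sustainable.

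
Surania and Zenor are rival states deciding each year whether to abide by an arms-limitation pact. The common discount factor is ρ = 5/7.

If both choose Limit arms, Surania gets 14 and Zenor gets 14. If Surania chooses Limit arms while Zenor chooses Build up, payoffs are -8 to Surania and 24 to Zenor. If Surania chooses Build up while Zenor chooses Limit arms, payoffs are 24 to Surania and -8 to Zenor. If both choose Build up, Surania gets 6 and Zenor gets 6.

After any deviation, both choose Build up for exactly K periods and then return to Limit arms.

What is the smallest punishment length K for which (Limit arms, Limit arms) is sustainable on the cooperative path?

No profitable deviation requires (14−6)(ρ+…+ρ^K) ≥ 24−14, i.e. ρ+…+ρ^K ≥ 5/4 ≈ 1.2500.
With ρ = 5/7, the partial sums are K=1: 0.7143, K=2: 1.2245, K=3: 1.5889.
K = 3 is the first length at which the sum reaches 1.2500.

3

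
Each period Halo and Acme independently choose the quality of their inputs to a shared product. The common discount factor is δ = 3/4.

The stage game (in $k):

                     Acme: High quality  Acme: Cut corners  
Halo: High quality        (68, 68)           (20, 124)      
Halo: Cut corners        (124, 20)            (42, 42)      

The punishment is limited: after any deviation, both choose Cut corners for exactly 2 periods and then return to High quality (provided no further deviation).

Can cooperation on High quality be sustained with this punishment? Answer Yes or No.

IC: δ+…+δ^2 ≥ (124−68)/(68−42) = 28/13.
At δ = 3/4: partial sum = 1.3125 < 2.1538. Cooperation not sustainable.

No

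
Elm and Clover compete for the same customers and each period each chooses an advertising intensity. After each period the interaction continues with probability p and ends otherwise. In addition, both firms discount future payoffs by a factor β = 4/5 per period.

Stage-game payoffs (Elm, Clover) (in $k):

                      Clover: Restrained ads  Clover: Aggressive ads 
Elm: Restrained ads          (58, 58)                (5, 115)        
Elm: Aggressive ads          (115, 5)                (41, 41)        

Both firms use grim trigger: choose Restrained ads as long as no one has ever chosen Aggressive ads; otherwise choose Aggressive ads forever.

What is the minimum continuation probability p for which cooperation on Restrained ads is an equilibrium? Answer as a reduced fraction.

With continuation probability p and discount β, the effective per-period discount factor is βp.
Grim-trigger IC: βp ≥ (115−58)/(115−41) = 57/74.
So p ≥ (57/74)/(4/5) = 285/296.

285/296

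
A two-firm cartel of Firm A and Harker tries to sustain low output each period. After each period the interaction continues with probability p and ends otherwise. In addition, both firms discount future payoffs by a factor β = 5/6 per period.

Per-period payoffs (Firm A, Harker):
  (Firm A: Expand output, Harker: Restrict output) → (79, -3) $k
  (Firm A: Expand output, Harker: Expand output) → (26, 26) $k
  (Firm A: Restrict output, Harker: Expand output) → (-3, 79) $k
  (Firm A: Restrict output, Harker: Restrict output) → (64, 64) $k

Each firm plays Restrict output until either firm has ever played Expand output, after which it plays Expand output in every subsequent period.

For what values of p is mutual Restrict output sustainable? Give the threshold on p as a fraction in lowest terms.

Expected continuation weight on next period's payoff is β·p = 5/6·p, which plays the role of the discount factor.
Cooperation requires 5/6·p ≥ (79−64)/(79−26) = 15/53, hence p ≥ 18/53.

18/53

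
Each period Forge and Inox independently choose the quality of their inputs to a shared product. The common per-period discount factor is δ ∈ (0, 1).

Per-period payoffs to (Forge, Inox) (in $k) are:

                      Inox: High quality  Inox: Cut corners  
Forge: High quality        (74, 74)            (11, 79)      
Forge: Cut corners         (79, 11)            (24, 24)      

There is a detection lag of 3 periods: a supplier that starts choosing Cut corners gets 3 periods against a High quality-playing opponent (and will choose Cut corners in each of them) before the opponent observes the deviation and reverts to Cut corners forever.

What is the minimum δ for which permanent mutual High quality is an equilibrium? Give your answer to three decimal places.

0.450

Deviating for the 3 undetected periods gains 79−74 = 5 per period over cooperation, then loses 74−24 = 50 per period forever once punishment starts.
Gain: 5(1 + δ + … + δ^2); loss: 50·δ^3/(1−δ).
No profitable deviation ⇔ 5(1−δ^3) ≤ 50·δ^3, i.e. δ^3 ≥ 5/(5+50) = 1/11.
Hence δ ≥ (1/11)^(1/3) ≈ 0.450.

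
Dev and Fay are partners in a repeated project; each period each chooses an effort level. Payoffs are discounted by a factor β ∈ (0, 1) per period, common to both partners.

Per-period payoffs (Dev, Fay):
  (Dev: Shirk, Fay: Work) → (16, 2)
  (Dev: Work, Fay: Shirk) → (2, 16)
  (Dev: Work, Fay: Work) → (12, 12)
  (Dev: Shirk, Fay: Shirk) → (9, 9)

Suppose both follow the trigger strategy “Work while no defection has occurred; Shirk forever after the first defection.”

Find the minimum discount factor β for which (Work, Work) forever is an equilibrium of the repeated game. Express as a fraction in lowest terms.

4/7

12/(1−β) ≥ 16 + 9β/(1−β)
12 ≥ 16 − 7β
β ≥ 4/7.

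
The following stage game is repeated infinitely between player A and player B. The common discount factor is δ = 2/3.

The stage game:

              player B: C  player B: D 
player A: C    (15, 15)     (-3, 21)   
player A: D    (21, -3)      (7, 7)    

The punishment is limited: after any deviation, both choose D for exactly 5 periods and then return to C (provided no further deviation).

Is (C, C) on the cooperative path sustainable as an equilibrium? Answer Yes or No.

A one-shot deviation gives 21 now, then 7 for 5 periods, then back to 15.
Gain from deviating: (21−15) today; loss: (15−7) in each of the next 5 periods.
No-deviation condition: (15−7)(δ+…+δ^5) ≥ 21−15, i.e. δ+…+δ^5 ≥ 3/4.
At δ = 2/3: δ+…+δ^5 = 1.7366 ≥ 0.7500.
So cooperation is sustainable.

Yes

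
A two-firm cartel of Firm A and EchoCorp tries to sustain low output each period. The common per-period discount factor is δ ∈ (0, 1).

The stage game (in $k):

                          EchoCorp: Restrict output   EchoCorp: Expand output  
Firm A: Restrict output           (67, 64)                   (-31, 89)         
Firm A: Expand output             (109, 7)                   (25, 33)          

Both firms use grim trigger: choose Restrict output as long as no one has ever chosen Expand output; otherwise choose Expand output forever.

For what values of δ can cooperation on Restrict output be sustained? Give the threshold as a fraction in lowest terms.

Firm A: cooperation gives 67 each period; deviation gives 109 once then 25 forever.
  67/(1−δ) ≥ 109 + 25δ/(1−δ) ⇒ δ ≥ 42/84 = 1/2.
EchoCorp: cooperation gives 64 each period; deviation gives 89 once then 33 forever.
  δ ≥ 25/56.
Both must hold, so the binding constraint is Firm A's: δ ≥ 1/2.

1/2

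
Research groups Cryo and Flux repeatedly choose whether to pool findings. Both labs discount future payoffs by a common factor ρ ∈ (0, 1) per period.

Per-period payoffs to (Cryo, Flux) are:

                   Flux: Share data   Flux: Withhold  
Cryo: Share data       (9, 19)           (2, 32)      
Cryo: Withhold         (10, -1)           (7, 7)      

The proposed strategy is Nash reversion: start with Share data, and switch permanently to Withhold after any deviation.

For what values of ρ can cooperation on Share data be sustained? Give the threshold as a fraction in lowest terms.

Cryo's threshold: (10−9)/(10−7) = 1/3.
Flux's threshold: (32−19)/(32−7) = 13/25.
1/3 < 13/25, so Flux binds and ρ* = 13/25.

13/25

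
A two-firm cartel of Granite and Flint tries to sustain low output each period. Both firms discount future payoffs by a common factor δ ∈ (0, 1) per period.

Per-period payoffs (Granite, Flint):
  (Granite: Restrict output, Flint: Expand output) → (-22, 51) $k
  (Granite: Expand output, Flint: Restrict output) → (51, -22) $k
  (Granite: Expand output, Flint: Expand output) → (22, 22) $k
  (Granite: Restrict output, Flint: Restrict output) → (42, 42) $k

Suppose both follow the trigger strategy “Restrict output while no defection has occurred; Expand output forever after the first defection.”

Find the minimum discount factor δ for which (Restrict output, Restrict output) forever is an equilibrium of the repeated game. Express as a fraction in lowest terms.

9/29

Under grim trigger the critical discount factor is (T−C)/(T−P) with T = 51, C = 42, P = 22.
δ* = (51−42)/(51−22) = 9/29.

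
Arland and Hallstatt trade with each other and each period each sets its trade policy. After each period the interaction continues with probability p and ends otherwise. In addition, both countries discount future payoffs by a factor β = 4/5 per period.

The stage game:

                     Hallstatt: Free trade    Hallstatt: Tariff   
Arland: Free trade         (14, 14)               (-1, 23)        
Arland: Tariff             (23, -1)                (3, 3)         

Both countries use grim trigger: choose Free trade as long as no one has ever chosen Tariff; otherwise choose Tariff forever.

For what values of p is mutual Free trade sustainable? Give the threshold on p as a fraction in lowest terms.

9/16

With continuation probability p and discount β, the effective per-period discount factor is βp.
Grim-trigger IC: βp ≥ (23−14)/(23−3) = 9/20.
So p ≥ (9/20)/(4/5) = 9/16.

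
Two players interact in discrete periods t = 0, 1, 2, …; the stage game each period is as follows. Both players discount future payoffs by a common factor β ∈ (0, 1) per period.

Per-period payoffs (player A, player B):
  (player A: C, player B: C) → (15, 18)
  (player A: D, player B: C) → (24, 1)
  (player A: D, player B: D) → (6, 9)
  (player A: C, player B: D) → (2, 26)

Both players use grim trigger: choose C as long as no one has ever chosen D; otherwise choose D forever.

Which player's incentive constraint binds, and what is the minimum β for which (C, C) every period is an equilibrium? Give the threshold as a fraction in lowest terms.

player A; β ≥ 1/2

player A's threshold: (24−15)/(24−6) = 1/2.
player B's threshold: (26−18)/(26−9) = 8/17.
1/2 > 8/17, so player A binds and β* = 1/2.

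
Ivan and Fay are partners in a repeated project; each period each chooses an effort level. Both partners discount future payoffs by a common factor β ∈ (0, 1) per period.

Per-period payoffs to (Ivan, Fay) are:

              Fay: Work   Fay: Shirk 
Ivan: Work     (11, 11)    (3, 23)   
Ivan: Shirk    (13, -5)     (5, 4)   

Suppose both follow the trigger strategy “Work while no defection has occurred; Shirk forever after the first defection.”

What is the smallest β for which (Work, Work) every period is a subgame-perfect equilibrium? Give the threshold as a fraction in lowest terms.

Ivan's threshold: (13−11)/(13−5) = 1/4.
Fay's threshold: (23−11)/(23−4) = 12/19.
1/4 < 12/19, so Fay binds and β* = 12/19.

12/19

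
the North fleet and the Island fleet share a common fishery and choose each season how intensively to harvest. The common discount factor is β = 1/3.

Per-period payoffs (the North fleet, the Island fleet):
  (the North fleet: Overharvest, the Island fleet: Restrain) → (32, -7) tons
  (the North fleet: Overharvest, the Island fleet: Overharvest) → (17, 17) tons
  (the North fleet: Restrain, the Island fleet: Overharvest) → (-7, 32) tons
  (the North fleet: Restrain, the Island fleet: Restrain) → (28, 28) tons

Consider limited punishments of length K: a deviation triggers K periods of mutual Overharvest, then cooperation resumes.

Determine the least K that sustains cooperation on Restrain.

No profitable deviation requires (28−17)(β+…+β^K) ≥ 32−28, i.e. β+…+β^K ≥ 4/11 ≈ 0.3636.
With β = 1/3, the partial sums are K=1: 0.3333, K=2: 0.4444.
K = 2 is the first length at which the sum reaches 0.3636.

2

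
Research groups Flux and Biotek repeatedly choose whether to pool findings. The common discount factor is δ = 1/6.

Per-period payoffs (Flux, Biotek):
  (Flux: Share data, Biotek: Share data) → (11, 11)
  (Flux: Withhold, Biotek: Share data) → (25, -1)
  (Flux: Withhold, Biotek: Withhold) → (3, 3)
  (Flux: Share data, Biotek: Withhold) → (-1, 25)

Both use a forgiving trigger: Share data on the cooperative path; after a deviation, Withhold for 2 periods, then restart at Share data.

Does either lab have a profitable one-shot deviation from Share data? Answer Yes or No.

Comparing payoff streams over the 3 periods until play realigns: cooperate → 11(1+δ+…+δ^2); deviate → 25 + 3(δ+…+δ^2).
Cooperation is sustained iff (11−3)(δ+…+δ^2) ≥ 25−11.
δ+…+δ^2 = 1/6·(1−(1/6)^2)/(1−1/6) = 0.1944, and (25−11)/(11−3) = 1.7500.
0.1944 < 1.7500, so cooperation is not sustainable.

Yes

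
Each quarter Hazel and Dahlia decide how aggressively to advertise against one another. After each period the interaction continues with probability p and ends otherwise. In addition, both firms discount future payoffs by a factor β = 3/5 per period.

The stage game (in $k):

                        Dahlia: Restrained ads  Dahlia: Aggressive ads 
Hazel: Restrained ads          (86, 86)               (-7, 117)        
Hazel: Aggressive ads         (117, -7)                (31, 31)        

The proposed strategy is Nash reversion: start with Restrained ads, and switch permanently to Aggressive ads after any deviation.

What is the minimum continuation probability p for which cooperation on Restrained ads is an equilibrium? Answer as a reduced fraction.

155/258

With continuation probability p and discount β, the effective per-period discount factor is βp.
Grim-trigger IC: βp ≥ (117−86)/(117−31) = 31/86.
So p ≥ (31/86)/(3/5) = 155/258.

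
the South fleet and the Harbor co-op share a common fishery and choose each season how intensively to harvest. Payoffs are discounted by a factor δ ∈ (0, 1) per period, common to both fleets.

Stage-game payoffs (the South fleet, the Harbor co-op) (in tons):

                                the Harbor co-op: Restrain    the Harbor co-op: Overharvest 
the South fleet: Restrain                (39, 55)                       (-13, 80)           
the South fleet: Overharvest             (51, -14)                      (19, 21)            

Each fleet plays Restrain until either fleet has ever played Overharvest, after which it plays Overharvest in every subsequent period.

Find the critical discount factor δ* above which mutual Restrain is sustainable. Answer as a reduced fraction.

the South fleet: cooperation gives 39 each period; deviation gives 51 once then 19 forever.
  39/(1−δ) ≥ 51 + 19δ/(1−δ) ⇒ δ ≥ 12/32 = 3/8.
the Harbor co-op: cooperation gives 55 each period; deviation gives 80 once then 21 forever.
  δ ≥ 25/59.
Both must hold, so the binding constraint is the Harbor co-op's: δ ≥ 25/59.

25/59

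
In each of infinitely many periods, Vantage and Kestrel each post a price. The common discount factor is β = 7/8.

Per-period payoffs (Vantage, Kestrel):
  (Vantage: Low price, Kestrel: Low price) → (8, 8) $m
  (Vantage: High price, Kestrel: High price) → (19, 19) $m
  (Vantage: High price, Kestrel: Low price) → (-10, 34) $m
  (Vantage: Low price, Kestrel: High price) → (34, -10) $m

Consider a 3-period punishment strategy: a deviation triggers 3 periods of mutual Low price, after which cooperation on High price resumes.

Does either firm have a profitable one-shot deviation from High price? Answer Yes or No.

No

A one-shot deviation gives 34 now, then 8 for 3 periods, then back to 19.
Gain from deviating: (34−19) today; loss: (19−8) in each of the next 3 periods.
No-deviation condition: (19−8)(β+…+β^3) ≥ 34−19, i.e. β+…+β^3 ≥ 15/11.
At β = 7/8: β+…+β^3 = 2.3105 ≥ 1.3636.
So cooperation is sustainable.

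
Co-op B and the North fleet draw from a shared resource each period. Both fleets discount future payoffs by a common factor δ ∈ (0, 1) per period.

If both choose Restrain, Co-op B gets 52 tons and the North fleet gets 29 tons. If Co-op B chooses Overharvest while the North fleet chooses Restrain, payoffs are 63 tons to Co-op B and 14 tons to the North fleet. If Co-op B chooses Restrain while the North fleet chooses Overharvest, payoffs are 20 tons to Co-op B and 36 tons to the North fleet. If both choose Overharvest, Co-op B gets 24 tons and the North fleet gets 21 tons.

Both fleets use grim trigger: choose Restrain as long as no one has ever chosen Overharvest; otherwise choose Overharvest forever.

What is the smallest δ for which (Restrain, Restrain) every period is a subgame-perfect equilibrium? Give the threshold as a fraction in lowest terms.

7/15

Co-op B's threshold: (63−52)/(63−24) = 11/39.
the North fleet's threshold: (36−29)/(36−21) = 7/15.
11/39 < 7/15, so the North fleet binds and δ* = 7/15.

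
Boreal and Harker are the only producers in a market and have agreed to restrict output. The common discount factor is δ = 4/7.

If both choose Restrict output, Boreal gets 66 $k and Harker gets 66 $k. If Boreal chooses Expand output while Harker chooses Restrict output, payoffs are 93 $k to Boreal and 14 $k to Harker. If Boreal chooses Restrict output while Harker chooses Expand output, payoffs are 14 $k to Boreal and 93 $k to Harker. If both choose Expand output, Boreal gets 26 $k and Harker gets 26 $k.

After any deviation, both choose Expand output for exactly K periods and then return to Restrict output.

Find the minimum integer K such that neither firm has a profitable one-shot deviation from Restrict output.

Need Σ_{k=1}^{K} δ^k ≥ (93−66)/(66−26) = 0.6750 at δ = 4/7.
At K = 1 the sum is 0.5714 < 0.6750; at K = 2 it is 0.8980 ≥ 0.6750.
So the minimum punishment length is K = 2.

2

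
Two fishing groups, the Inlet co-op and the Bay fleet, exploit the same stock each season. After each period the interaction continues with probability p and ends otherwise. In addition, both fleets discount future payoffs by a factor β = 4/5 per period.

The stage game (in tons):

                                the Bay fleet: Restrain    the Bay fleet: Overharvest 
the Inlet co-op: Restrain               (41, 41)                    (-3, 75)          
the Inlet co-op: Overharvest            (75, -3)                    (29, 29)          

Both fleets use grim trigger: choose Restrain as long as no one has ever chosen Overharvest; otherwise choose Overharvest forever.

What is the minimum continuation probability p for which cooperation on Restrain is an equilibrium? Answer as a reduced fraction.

Expected continuation weight on next period's payoff is β·p = 4/5·p, which plays the role of the discount factor.
Cooperation requires 4/5·p ≥ (75−41)/(75−29) = 17/23, hence p ≥ 85/92.

85/92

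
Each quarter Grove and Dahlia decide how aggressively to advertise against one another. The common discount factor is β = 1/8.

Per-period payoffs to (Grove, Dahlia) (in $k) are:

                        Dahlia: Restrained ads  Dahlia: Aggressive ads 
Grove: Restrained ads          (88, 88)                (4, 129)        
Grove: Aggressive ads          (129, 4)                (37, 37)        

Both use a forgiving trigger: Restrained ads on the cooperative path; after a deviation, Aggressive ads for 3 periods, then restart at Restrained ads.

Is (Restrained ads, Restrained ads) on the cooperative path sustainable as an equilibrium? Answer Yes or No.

A one-shot deviation gives 129 now, then 37 for 3 periods, then back to 88.
Gain from deviating: (129−88) today; loss: (88−37) in each of the next 3 periods.
No-deviation condition: (88−37)(β+…+β^3) ≥ 129−88, i.e. β+…+β^3 ≥ 41/51.
At β = 1/8: β+…+β^3 = 0.1426 < 0.8039.
So cooperation is not sustainable.

No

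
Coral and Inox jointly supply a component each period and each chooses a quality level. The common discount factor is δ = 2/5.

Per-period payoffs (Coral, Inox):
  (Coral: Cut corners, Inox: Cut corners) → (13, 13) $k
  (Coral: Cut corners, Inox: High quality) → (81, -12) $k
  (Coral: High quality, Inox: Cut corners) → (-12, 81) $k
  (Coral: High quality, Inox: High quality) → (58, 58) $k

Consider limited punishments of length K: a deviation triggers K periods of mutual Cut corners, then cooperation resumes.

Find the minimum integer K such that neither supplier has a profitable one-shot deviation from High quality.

2

IC: δ(1−δ^K)/(1−δ) ≥ (81−58)/(58−13) = 23/45.
With δ = 2/5: need 1 − δ^K ≥ 23/45·(1−2/5)/(2/5), i.e. δ^K ≤ 0.2333.
Since (2/5)^1 = 0.4000 and (2/5)^2 = 0.1600, the smallest such K is 2.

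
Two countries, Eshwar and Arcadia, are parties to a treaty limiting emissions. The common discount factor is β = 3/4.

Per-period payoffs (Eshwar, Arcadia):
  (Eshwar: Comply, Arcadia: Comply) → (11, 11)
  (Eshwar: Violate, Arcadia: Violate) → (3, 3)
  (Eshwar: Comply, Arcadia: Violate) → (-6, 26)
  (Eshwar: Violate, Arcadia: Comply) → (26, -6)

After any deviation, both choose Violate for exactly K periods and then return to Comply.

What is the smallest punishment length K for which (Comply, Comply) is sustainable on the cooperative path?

No profitable deviation requires (11−3)(β+…+β^K) ≥ 26−11, i.e. β+…+β^K ≥ 15/8 ≈ 1.8750.
With β = 3/4, the partial sums are K=1: 0.7500, K=2: 1.3125, K=3: 1.7344, K=4: 2.0508.
K = 4 is the first length at which the sum reaches 1.8750.

4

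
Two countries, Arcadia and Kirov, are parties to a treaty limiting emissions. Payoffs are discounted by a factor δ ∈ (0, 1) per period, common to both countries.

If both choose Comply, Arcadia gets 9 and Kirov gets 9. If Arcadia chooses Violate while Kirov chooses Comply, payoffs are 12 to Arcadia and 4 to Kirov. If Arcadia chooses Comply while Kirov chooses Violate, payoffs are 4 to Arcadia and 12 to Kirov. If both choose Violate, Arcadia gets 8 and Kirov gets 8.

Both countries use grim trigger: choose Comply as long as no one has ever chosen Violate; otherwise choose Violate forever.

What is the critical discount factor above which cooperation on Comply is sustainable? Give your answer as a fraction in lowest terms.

3/4

One-period gain from deviating is 12 − 9 = 3. The loss is 9 − 8 = 1 in every subsequent period, with present value 1·δ/(1−δ).
Deviation is unprofitable when 1·δ/(1−δ) ≥ 3, i.e. δ/(1−δ) ≥ 3.
Equivalently δ ≥ 3/(3+1) = 3/4.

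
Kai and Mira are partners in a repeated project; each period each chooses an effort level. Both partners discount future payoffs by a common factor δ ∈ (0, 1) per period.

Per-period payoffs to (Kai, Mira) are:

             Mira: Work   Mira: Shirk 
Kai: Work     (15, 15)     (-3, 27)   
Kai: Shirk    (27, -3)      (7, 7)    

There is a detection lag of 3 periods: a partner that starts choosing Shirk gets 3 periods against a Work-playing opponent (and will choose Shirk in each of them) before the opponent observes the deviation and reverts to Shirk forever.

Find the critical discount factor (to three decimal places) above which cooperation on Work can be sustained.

The best deviation is to choose Shirk for all 3 undetected periods, earning 27 each, then 7 forever once detected.
Deviation value: 27(1−δ^3)/(1−δ) + 7δ^3/(1−δ); cooperation value: 15/(1−δ).
IC: 15 ≥ 27(1−δ^3) + 7δ^3 = 27 − 20δ^3.
So δ^3 ≥ 12/20 = 3/5, giving δ ≥ (3/5)^(1/3) ≈ 0.843.

0.843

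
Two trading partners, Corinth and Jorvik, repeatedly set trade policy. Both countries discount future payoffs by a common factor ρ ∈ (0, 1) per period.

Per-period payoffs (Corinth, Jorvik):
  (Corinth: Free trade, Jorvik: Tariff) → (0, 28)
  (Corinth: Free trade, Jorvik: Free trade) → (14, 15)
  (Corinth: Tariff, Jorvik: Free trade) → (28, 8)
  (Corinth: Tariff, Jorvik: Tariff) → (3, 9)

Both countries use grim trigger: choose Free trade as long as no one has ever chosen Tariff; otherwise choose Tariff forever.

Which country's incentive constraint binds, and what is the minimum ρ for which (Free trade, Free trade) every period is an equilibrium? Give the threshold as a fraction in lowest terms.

Corinth's threshold: (28−14)/(28−3) = 14/25.
Jorvik's threshold: (28−15)/(28−9) = 13/19.
14/25 < 13/19, so Jorvik binds and ρ* = 13/19.

Jorvik; ρ ≥ 13/19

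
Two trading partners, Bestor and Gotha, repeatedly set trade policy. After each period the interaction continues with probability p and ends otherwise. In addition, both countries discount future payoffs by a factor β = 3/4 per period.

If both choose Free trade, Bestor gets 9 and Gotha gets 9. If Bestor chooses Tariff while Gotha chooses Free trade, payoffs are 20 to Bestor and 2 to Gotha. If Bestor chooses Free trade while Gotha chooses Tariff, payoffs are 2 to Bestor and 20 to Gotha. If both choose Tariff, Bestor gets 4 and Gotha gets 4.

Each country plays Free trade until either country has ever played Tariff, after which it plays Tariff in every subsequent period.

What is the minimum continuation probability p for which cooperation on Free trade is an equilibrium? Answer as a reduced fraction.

11/12

Expected continuation weight on next period's payoff is β·p = 3/4·p, which plays the role of the discount factor.
Cooperation requires 3/4·p ≥ (20−9)/(20−4) = 11/16, hence p ≥ 11/12.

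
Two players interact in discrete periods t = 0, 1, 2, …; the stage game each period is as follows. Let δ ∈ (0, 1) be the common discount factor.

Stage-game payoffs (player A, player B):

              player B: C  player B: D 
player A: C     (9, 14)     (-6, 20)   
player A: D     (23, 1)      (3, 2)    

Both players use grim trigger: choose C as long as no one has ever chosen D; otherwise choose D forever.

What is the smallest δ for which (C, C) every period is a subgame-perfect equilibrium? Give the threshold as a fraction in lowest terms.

player A's threshold: (23−9)/(23−3) = 7/10.
player B's threshold: (20−14)/(20−2) = 1/3.
7/10 > 1/3, so player A binds and δ* = 7/10.

7/10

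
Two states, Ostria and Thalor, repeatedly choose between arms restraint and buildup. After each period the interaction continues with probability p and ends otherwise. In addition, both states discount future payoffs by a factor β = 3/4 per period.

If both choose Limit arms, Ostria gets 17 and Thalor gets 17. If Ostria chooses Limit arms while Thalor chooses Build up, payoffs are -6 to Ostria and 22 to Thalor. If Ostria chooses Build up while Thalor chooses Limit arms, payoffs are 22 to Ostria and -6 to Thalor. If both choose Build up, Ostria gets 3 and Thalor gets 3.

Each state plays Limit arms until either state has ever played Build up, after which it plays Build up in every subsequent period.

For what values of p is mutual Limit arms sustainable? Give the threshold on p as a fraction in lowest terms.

With continuation probability p and discount β, the effective per-period discount factor is βp.
Grim-trigger IC: βp ≥ (22−17)/(22−3) = 5/19.
So p ≥ (5/19)/(3/4) = 20/57.

20/57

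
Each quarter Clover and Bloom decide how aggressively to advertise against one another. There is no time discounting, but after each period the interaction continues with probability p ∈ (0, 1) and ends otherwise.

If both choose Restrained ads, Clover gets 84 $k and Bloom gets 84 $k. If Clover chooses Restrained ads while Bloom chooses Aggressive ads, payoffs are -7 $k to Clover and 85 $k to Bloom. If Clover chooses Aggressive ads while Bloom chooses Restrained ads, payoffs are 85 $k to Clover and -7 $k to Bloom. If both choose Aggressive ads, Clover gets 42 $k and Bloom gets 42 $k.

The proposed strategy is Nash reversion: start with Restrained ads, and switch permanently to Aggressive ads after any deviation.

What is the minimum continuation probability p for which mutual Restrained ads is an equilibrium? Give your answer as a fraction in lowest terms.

1/43

With no time discounting, the continuation probability p plays the role of the discount factor.
Grim-trigger IC: 84/(1−p) ≥ 85 + 42p/(1−p) ⇒ p ≥ (85−84)/(85−42) = 1/43.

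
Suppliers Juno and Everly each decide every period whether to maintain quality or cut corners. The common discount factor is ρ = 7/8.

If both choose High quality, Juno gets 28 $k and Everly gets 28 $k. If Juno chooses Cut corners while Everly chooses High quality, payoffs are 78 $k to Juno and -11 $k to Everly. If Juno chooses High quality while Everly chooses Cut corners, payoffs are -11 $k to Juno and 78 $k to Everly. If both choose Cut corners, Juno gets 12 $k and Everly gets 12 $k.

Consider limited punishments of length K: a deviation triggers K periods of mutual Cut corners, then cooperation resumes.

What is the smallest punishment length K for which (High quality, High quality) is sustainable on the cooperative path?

5

Need Σ_{k=1}^{K} ρ^k ≥ (78−28)/(28−12) = 3.1250 at ρ = 7/8.
At K = 4 the sum is 2.8967 < 3.1250; at K = 5 it is 3.4096 ≥ 3.1250.
So the minimum punishment length is K = 5.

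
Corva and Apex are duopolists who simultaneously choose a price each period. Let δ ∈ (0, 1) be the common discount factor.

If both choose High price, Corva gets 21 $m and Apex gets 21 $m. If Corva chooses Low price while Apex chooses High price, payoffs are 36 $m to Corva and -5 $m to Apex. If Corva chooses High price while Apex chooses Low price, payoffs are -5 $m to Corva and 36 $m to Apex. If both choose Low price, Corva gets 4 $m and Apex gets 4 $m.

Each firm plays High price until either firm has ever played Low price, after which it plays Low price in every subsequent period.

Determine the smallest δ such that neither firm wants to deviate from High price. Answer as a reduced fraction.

Cooperation forever yields 21 each period: 21/(1−δ).
Deviating yields 36 once, then 4 forever: 36 + 4δ/(1−δ).
No profitable deviation requires 21/(1−δ) ≥ 36 + 4δ/(1−δ).
Multiplying by (1−δ): 21 ≥ 36(1−δ) + 4δ = 36 − 32δ.
So 32δ ≥ 15, i.e. δ ≥ 15/32.

15/32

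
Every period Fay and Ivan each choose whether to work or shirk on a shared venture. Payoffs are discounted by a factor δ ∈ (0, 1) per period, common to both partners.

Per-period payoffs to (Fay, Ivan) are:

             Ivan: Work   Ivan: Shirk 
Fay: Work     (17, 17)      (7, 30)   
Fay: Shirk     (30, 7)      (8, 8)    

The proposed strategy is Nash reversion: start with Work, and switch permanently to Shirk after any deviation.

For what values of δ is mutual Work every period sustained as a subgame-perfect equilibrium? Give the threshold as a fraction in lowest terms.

13/22

Cooperation forever yields 17 each period: 17/(1−δ).
Deviating yields 30 once, then 8 forever: 30 + 8δ/(1−δ).
No profitable deviation requires 17/(1−δ) ≥ 30 + 8δ/(1−δ).
Multiplying by (1−δ): 17 ≥ 30(1−δ) + 8δ = 30 − 22δ.
So 22δ ≥ 13, i.e. δ ≥ 13/22.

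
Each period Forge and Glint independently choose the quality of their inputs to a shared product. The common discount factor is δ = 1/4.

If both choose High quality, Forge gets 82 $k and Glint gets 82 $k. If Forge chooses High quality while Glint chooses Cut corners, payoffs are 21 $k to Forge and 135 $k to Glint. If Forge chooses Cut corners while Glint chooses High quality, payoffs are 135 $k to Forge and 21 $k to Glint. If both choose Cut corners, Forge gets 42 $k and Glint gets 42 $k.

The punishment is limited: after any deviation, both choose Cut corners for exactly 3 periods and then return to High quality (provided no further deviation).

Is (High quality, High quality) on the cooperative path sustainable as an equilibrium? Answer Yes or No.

No

Comparing payoff streams over the 4 periods until play realigns: cooperate → 82(1+δ+…+δ^3); deviate → 135 + 42(δ+…+δ^3).
Cooperation is sustained iff (82−42)(δ+…+δ^3) ≥ 135−82.
δ+…+δ^3 = 1/4·(1−(1/4)^3)/(1−1/4) = 0.3281, and (135−82)/(82−42) = 1.3250.
0.3281 < 1.3250, so cooperation is not sustainable.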